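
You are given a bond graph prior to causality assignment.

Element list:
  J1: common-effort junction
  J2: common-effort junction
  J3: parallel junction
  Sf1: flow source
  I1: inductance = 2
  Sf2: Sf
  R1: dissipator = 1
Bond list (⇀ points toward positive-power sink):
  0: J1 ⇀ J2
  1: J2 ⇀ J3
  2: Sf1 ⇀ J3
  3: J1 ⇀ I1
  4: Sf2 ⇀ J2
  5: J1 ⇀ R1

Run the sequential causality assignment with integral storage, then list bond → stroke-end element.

#0 stroke at J2
#1 stroke at J3
#2 stroke at Sf1
#3 stroke at I1
#4 stroke at Sf2
#5 stroke at J1

b2 →Sf1  (Sf1: flow source, stroke at near end)
b4 →Sf2  (Sf2: flow source, stroke at near end)
b1 →J3  (closing 0-jn rule on J3)
b0 →J2  (J2 needs exactly one e-in)
b3 →I1  (prefer integral on I1)
b5 →J1  (closing 0-jn rule on J1)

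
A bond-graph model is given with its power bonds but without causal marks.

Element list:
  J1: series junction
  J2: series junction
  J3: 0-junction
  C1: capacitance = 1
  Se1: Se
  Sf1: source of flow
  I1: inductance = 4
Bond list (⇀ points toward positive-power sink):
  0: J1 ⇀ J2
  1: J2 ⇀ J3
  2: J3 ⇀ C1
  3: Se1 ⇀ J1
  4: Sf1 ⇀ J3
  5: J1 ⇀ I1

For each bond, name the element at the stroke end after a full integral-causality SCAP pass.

bond 0 |J1
bond 1 |J2
bond 2 |J3
bond 3 |J1
bond 4 |Sf1
bond 5 |I1

β3 stroke at J1  (Se1 fixes effort; stroke away)
β4 stroke at Sf1  (Sf1 (Sf) sets flow on bond)
β2 stroke at J3  (C1: C, integral causality)
β1 stroke at J2  (common-e at J3 fixed by 2)
β0 stroke at J1  (J2: last free bond brings flow in)
β5 stroke at I1  (J1: last free bond brings flow in)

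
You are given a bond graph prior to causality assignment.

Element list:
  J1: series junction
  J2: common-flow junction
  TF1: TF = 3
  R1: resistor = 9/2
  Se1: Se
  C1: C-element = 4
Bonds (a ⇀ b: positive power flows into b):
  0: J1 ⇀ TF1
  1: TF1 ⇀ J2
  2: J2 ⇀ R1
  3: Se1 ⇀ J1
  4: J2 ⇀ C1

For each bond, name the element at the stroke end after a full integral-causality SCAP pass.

β3 stroke at J1  (Se1 (Se) sets effort on bond)
β0 stroke at TF1  (J1 needs exactly one f-in)
β1 stroke at J2  (TF TF1: opposite of bond 0)
β4 stroke at J2  (prefer integral on C1)
β2 stroke at R1  (J2 needs exactly one f-in)

#0 |TF1
#1 |J2
#2 |R1
#3 |J1
#4 |J2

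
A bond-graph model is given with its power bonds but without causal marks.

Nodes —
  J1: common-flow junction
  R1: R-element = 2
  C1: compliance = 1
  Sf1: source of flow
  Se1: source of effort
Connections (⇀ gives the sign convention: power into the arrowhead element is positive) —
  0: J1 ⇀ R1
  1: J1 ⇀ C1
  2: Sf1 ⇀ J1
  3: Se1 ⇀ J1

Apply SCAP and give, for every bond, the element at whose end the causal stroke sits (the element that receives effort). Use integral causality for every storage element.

bond 0 |J1
bond 1 |J1
bond 2 |Sf1
bond 3 |J1

bond 2 →Sf1  (source Sf1 imposes f)
bond 3 →J1  (Se1: effort source, stroke at far end)
bond 0 →J1  (common-f at J1 fixed by 2)
bond 1 →J1  (1-jn J1 has f-setter on 2)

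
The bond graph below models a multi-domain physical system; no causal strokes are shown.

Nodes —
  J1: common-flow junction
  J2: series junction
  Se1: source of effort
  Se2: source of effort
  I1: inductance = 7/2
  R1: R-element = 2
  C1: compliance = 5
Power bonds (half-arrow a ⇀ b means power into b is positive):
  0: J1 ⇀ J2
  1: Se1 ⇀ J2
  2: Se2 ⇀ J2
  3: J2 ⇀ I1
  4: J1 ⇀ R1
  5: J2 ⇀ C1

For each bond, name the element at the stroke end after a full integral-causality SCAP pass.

bond 1 →J2  (Se1 (Se) sets effort on bond)
bond 2 →J2  (source Se2 imposes e)
bond 3 →I1  (I1 integral (f out))
bond 0 →J2  (common-f at J2 fixed by 3)
bond 5 →J2  (common-f at J2 fixed by 3)
bond 4 →J1  (J1 flow already set via bond 0)

β0 →J2
β1 →J2
β2 →J2
β3 →I1
β4 →J1
β5 →J2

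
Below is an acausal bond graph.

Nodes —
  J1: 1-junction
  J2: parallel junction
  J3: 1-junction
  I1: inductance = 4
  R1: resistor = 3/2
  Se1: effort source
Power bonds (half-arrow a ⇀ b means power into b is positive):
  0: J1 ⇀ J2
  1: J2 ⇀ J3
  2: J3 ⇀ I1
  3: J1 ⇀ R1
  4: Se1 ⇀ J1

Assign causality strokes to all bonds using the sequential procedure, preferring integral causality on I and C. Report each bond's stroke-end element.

b4 →J1  (Se1 (Se) sets effort on bond)
b2 →I1  (prefer integral on I1)
b1 →J3  (common-f at J3 fixed by 2)
b0 →J2  (J2: last free bond brings effort in)
b3 →J1  (J1 flow already set via bond 0)

#0 stroke→J2
#1 stroke→J3
#2 stroke→I1
#3 stroke→J1
#4 stroke→J1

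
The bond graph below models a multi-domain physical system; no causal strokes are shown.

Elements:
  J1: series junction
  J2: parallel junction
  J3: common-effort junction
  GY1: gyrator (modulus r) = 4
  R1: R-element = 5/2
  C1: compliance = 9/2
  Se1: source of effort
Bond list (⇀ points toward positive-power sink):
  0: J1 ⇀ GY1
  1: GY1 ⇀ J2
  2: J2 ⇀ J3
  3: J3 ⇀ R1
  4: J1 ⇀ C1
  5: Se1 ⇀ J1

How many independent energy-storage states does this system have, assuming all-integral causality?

1  (C1 all integral)

bond 5 →J1  (Se1 (Se) sets effort on bond)
bond 4 →J1  (prefer integral on C1)
bond 0 →GY1  (only one flow-in slot at J1)
bond 1 →GY1  (GY1 both-in/both-out from 0)
bond 2 →J2  (J2: last free bond brings effort in)
bond 3 →J3  (J3 needs exactly one e-in)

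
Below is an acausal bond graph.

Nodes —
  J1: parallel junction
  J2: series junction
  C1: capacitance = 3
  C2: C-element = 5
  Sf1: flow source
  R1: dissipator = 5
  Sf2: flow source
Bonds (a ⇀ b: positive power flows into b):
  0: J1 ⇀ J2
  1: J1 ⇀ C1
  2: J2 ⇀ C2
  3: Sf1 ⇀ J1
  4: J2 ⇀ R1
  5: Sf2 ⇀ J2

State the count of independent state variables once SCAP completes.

2  (C1, C2 all integral)

b3 stroke at Sf1  (Sf1 fixes flow; stroke at Sf1)
b5 stroke at Sf2  (source Sf2 imposes f)
b0 stroke at J2  (common-f at J2 fixed by 5)
b2 stroke at J2  (J2 flow already set via bond 5)
b4 stroke at J2  (common-f at J2 fixed by 5)
b1 stroke at J1  (J1: last free bond brings effort in)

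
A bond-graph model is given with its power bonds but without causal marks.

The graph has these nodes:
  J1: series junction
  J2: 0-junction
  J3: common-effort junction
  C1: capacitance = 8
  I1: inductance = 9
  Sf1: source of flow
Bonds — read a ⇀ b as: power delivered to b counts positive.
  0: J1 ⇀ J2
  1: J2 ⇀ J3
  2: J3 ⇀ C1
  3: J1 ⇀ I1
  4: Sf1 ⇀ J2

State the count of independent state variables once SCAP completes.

2  (C1, I1 all integral)

β4 →Sf1  (Sf1 (Sf) sets flow on bond)
β2 →J3  (C1 integral (e out))
β1 →J2  (J3 effort already set via bond 2)
β0 →J1  (J2 effort already set via bond 1)
β3 →I1  (J1: last free bond brings flow in)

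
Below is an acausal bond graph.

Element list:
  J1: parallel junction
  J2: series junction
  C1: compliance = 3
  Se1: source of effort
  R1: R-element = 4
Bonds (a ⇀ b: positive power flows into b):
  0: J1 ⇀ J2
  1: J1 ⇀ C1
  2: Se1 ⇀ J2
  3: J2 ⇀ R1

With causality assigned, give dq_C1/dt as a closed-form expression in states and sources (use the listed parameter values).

dq_C1/dt = -E_Se1/4 - q_C1/12

bond 2 stroke at J2  (Se1 (Se) sets effort on bond)
bond 1 stroke at J1  (prefer integral on C1)
bond 0 stroke at J2  (common-e at J1 fixed by 1)
bond 3 stroke at R1  (J2 needs exactly one f-in)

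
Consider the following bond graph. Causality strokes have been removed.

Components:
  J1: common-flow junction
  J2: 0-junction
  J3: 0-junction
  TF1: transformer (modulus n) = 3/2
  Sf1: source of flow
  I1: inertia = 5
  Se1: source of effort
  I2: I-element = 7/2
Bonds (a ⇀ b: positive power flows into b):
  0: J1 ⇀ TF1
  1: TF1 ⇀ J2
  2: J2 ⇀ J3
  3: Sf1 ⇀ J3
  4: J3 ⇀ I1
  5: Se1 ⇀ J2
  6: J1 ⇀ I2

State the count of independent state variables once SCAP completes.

#3 stroke at Sf1  (Sf1 (Sf) sets flow on bond)
#5 stroke at J2  (Se1 (Se) sets effort on bond)
#1 stroke at TF1  (J2: bond 5 brought effort, rest push out)
#2 stroke at J3  (J2 effort already set via bond 5)
#4 stroke at I1  (common-e at J3 fixed by 2)
#0 stroke at J1  (through TF1, causality passes straight; one stroke at TF1)
#6 stroke at I2  (J1: last free bond brings flow in)

2  (I1, I2 all integral)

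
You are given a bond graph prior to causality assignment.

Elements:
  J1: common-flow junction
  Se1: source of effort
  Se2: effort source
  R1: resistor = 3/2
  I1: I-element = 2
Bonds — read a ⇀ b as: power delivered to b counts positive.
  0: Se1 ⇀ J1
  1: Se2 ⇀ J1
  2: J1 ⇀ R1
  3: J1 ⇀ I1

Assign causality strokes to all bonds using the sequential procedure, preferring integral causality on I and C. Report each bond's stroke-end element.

#0 |J1  (Se1: effort source, stroke at far end)
#1 |J1  (Se2: effort source, stroke at far end)
#3 |I1  (I1 outputs flow p/I1)
#2 |J1  (J1: bond 3 brought flow, rest push out)

bond 0 →J1
bond 1 →J1
bond 2 →J1
bond 3 →I1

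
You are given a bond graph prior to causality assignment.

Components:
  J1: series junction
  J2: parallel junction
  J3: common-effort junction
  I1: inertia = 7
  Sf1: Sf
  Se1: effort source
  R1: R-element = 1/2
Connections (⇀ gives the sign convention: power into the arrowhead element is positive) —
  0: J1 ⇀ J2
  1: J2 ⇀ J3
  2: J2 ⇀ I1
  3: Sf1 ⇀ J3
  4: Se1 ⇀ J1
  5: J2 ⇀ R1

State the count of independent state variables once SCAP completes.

b3 →Sf1  (Sf1 fixes flow; stroke at Sf1)
b4 →J1  (Se1 (Se) sets effort on bond)
b0 →J2  (J1 needs exactly one f-in)
b1 →J3  (0-jn J2 has e-setter on 0)
b2 →I1  (J2: bond 0 brought effort, rest push out)
b5 →R1  (0-jn J2 has e-setter on 0)

1  (I1 all integral)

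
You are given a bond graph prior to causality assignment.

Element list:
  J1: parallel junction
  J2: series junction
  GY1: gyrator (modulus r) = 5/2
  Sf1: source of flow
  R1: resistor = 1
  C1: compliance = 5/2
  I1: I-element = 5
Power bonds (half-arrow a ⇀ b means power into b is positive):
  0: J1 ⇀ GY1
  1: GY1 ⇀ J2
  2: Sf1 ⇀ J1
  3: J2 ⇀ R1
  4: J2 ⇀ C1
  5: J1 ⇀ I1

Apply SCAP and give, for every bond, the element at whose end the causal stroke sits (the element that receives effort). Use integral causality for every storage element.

b2 stroke at Sf1  (Sf1: flow source, stroke at near end)
b4 stroke at J2  (prefer integral on C1)
b5 stroke at I1  (I1 outputs flow p/I1)
b0 stroke at J1  (closing 0-jn rule on J1)
b1 stroke at J2  (GY1 both-in/both-out from 0)
b3 stroke at R1  (only one flow-in slot at J2)

#0 stroke→J1
#1 stroke→J2
#2 stroke→Sf1
#3 stroke→R1
#4 stroke→J2
#5 stroke→I1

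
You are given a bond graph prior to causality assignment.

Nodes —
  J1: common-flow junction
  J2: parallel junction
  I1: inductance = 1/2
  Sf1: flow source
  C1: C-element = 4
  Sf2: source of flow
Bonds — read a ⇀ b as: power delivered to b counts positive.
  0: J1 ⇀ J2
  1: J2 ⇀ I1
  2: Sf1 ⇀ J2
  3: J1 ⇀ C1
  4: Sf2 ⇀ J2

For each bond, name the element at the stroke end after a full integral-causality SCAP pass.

#2 |Sf1  (Sf1 (Sf) sets flow on bond)
#4 |Sf2  (source Sf2 imposes f)
#1 |I1  (prefer integral on I1)
#0 |J2  (J2: last free bond brings effort in)
#3 |J1  (J1: bond 0 brought flow, rest push out)

bond 0 stroke at J2
bond 1 stroke at I1
bond 2 stroke at Sf1
bond 3 stroke at J1
bond 4 stroke at Sf2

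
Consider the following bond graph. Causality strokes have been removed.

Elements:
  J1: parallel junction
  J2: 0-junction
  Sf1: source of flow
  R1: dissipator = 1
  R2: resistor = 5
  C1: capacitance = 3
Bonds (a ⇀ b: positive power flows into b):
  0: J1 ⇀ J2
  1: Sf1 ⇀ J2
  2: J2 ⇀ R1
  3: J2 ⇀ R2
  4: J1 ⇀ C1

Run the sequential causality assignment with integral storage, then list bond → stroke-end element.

bond 1 |Sf1  (Sf1 (Sf) sets flow on bond)
bond 4 |J1  (C1 outputs effort q/C1)
bond 0 |J2  (0-jn J1 has e-setter on 4)
bond 2 |R1  (common-e at J2 fixed by 0)
bond 3 |R2  (J2: bond 0 brought effort, rest push out)

b0 stroke→J2
b1 stroke→Sf1
b2 stroke→R1
b3 stroke→R2
b4 stroke→J1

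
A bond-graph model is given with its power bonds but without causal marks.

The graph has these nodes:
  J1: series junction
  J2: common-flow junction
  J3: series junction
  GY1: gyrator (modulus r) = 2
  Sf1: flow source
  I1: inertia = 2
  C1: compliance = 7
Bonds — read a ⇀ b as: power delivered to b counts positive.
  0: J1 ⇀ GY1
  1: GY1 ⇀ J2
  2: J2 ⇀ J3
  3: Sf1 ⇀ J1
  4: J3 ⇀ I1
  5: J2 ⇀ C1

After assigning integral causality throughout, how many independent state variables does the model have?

bond 3 →Sf1  (Sf1 fixes flow; stroke at Sf1)
bond 0 →J1  (J1 flow already set via bond 3)
bond 1 →J2  (GY1: gyrator matches bond 0)
bond 4 →I1  (prefer integral on I1)
bond 2 →J3  (1-jn J3 has f-setter on 4)
bond 5 →J2  (J2: bond 2 brought flow, rest push out)

2  (C1, I1 all integral)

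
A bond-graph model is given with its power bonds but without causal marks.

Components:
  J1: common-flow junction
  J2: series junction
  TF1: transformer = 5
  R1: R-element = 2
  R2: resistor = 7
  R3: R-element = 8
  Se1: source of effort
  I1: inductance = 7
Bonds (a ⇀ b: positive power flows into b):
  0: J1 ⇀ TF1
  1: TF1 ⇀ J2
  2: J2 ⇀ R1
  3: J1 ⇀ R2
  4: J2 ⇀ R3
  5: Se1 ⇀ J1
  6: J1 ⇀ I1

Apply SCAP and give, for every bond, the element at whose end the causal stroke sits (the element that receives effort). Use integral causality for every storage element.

b5 →J1  (Se1 fixes effort; stroke away)
b6 →I1  (prefer integral on I1)
b0 →J1  (J1 flow already set via bond 6)
b3 →J1  (1-jn J1 has f-setter on 6)
b1 →TF1  (TF1 one-in-one-out from 0)
b2 →J2  (J2: bond 1 brought flow, rest push out)
b4 →J2  (common-f at J2 fixed by 1)

β0 stroke at J1
β1 stroke at TF1
β2 stroke at J2
β3 stroke at J1
β4 stroke at J2
β5 stroke at J1
β6 stroke at I1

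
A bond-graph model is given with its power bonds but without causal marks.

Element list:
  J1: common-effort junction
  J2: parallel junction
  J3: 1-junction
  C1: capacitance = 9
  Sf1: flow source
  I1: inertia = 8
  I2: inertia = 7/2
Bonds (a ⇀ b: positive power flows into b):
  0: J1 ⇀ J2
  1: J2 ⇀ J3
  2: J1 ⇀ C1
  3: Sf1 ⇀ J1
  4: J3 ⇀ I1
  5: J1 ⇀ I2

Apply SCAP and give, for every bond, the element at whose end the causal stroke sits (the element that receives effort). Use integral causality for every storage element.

β3 →Sf1  (Sf1 fixes flow; stroke at Sf1)
β2 →J1  (C1 integral (e out))
β0 →J2  (J1: bond 2 brought effort, rest push out)
β5 →I2  (J1: bond 2 brought effort, rest push out)
β1 →J3  (J2: bond 0 brought effort, rest push out)
β4 →I1  (only one flow-in slot at J3)

b0 →J2
b1 →J3
b2 →J1
b3 →Sf1
b4 →I1
b5 →I2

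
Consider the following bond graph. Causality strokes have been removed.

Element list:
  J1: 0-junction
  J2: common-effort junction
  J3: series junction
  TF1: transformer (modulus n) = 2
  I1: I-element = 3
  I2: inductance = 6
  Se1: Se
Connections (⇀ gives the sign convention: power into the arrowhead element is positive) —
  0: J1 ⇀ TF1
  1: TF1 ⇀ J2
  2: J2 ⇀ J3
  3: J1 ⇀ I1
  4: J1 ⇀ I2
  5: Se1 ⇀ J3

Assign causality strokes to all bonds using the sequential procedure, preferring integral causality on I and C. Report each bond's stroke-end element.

#0 |J1
#1 |TF1
#2 |J2
#3 |I1
#4 |I2
#5 |J3

b5 |J3  (Se1 fixes effort; stroke away)
b2 |J2  (only one flow-in slot at J3)
b1 |TF1  (J2 effort already set via bond 2)
b0 |J1  (TF TF1: opposite of bond 1)
b3 |I1  (0-jn J1 has e-setter on 0)
b4 |I2  (common-e at J1 fixed by 0)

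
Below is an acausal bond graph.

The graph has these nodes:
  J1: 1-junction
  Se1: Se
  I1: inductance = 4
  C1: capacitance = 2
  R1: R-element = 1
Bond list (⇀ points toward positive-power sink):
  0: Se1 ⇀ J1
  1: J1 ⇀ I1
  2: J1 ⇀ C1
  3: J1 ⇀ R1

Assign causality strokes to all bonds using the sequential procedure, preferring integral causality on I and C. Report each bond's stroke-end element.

bond 0 stroke at J1
bond 1 stroke at I1
bond 2 stroke at J1
bond 3 stroke at J1

#0 |J1  (Se1: effort source, stroke at far end)
#1 |I1  (I1 outputs flow p/I1)
#2 |J1  (J1: bond 1 brought flow, rest push out)
#3 |J1  (common-f at J1 fixed by 1)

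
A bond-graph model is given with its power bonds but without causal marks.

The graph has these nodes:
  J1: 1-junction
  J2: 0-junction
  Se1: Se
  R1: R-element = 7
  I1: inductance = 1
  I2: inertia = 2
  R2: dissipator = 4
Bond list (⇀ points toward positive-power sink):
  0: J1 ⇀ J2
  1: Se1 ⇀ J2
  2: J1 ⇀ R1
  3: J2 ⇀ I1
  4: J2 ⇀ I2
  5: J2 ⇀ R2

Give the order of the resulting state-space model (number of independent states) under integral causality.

2  (I1, I2 all integral)

bond 1 →J2  (source Se1 imposes e)
bond 0 →J1  (0-jn J2 has e-setter on 1)
bond 3 →I1  (common-e at J2 fixed by 1)
bond 4 →I2  (J2 effort already set via bond 1)
bond 5 →R2  (J2 effort already set via bond 1)
bond 2 →R1  (J1: last free bond brings flow in)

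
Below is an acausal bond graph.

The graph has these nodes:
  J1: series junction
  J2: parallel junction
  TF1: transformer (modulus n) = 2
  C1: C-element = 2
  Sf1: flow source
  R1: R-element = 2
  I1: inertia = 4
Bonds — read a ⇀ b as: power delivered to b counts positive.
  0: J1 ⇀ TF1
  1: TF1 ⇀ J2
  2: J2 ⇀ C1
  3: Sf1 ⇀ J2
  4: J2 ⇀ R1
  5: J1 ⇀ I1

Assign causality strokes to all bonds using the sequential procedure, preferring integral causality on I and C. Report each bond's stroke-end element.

bond 3 |Sf1  (Sf1 (Sf) sets flow on bond)
bond 2 |J2  (C1: C, integral causality)
bond 1 |TF1  (J2: bond 2 brought effort, rest push out)
bond 4 |R1  (common-e at J2 fixed by 2)
bond 0 |J1  (TF1: transformer flips bond 1)
bond 5 |I1  (closing 1-jn rule on J1)

β0 stroke at J1
β1 stroke at TF1
β2 stroke at J2
β3 stroke at Sf1
β4 stroke at R1
β5 stroke at I1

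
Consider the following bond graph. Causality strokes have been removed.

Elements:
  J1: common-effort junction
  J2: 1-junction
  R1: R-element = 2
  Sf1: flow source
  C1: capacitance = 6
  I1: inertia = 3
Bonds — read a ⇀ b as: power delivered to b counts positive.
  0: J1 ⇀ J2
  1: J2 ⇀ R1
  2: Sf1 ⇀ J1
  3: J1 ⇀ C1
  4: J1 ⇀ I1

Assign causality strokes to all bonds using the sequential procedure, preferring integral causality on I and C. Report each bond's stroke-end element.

#0 stroke at J2
#1 stroke at R1
#2 stroke at Sf1
#3 stroke at J1
#4 stroke at I1

β2 stroke→Sf1  (Sf1 (Sf) sets flow on bond)
β3 stroke→J1  (C1 integral (e out))
β0 stroke→J2  (0-jn J1 has e-setter on 3)
β4 stroke→I1  (0-jn J1 has e-setter on 3)
β1 stroke→R1  (closing 1-jn rule on J2)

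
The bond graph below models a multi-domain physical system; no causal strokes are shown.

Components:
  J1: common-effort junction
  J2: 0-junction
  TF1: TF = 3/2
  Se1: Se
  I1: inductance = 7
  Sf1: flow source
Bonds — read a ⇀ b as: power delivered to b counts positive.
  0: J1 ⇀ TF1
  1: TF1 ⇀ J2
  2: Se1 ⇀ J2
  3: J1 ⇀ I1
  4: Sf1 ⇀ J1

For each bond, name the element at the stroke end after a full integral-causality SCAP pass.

b2 →J2  (Se1: effort source, stroke at far end)
b4 →Sf1  (Sf1: flow source, stroke at near end)
b1 →TF1  (J2: bond 2 brought effort, rest push out)
b0 →J1  (TF1: transformer flips bond 1)
b3 →I1  (0-jn J1 has e-setter on 0)

#0 →J1
#1 →TF1
#2 →J2
#3 →I1
#4 →Sf1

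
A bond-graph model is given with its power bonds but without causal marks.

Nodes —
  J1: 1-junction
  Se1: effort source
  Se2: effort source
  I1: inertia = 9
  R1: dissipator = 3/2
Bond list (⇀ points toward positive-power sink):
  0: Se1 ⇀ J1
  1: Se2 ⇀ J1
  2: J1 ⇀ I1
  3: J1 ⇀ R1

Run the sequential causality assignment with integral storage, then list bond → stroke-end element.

bond 0 →J1
bond 1 →J1
bond 2 →I1
bond 3 →J1

β0 stroke at J1  (source Se1 imposes e)
β1 stroke at J1  (source Se2 imposes e)
β2 stroke at I1  (I1 outputs flow p/I1)
β3 stroke at J1  (J1 flow already set via bond 2)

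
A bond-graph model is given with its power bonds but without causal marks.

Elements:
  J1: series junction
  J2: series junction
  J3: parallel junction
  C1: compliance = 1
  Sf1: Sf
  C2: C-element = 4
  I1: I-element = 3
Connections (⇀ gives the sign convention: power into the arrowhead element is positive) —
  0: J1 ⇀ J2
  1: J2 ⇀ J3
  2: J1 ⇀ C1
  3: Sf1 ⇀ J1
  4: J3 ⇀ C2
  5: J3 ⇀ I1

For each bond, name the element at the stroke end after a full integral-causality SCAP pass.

b3 stroke at Sf1  (Sf1: flow source, stroke at near end)
b0 stroke at J1  (J1 flow already set via bond 3)
b2 stroke at J1  (J1: bond 3 brought flow, rest push out)
b1 stroke at J2  (J2 flow already set via bond 0)
b4 stroke at J3  (C2: C, integral causality)
b5 stroke at I1  (common-e at J3 fixed by 4)

β0 stroke→J1
β1 stroke→J2
β2 stroke→J1
β3 stroke→Sf1
β4 stroke→J3
β5 stroke→I1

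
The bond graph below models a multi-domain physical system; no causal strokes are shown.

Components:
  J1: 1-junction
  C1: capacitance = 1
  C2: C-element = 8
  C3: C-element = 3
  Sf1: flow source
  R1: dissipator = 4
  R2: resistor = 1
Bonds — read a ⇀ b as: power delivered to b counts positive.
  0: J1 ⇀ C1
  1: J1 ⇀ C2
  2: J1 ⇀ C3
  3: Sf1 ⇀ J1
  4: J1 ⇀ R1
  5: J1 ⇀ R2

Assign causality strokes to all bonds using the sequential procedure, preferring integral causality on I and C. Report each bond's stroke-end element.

bond 3 →Sf1  (Sf1 (Sf) sets flow on bond)
bond 0 →J1  (1-jn J1 has f-setter on 3)
bond 1 →J1  (J1: bond 3 brought flow, rest push out)
bond 2 →J1  (J1 flow already set via bond 3)
bond 4 →J1  (J1: bond 3 brought flow, rest push out)
bond 5 →J1  (J1: bond 3 brought flow, rest push out)

β0 stroke→J1
β1 stroke→J1
β2 stroke→J1
β3 stroke→Sf1
β4 stroke→J1
β5 stroke→J1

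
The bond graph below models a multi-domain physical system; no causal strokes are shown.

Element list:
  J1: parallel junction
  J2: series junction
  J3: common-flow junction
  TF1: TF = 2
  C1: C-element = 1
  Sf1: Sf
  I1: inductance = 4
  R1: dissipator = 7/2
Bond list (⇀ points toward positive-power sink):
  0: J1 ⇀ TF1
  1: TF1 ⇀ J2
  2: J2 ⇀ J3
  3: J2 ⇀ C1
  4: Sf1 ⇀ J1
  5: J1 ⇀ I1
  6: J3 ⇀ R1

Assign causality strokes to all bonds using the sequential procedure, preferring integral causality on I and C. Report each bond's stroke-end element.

bond 0 stroke at J1
bond 1 stroke at TF1
bond 2 stroke at J2
bond 3 stroke at J2
bond 4 stroke at Sf1
bond 5 stroke at I1
bond 6 stroke at J3

#4 →Sf1  (source Sf1 imposes f)
#3 →J2  (prefer integral on C1)
#5 →I1  (I1 outputs flow p/I1)
#0 →J1  (only one effort-in slot at J1)
#1 →TF1  (TF1: transformer flips bond 0)
#2 →J2  (J2: bond 1 brought flow, rest push out)
#6 →J3  (1-jn J3 has f-setter on 2)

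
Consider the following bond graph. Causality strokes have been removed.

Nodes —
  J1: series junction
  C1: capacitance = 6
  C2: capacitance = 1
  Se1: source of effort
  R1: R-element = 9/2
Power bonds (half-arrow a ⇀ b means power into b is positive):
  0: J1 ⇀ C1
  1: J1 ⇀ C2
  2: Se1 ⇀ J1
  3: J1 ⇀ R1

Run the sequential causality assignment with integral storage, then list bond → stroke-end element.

bond 2 stroke→J1  (Se1 (Se) sets effort on bond)
bond 0 stroke→J1  (prefer integral on C1)
bond 1 stroke→J1  (C2: C, integral causality)
bond 3 stroke→R1  (only one flow-in slot at J1)

β0 |J1
β1 |J1
β2 |J1
β3 |R1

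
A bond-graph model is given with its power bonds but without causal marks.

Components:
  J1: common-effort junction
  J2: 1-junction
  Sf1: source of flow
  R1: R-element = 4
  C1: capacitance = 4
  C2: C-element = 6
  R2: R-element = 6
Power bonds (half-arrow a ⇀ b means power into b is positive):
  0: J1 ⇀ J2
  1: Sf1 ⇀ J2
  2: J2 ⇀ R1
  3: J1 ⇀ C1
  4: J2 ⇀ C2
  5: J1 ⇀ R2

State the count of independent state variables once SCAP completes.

#1 |Sf1  (Sf1: flow source, stroke at near end)
#0 |J2  (1-jn J2 has f-setter on 1)
#2 |J2  (common-f at J2 fixed by 1)
#4 |J2  (common-f at J2 fixed by 1)
#3 |J1  (C1: C, integral causality)
#5 |R2  (0-jn J1 has e-setter on 3)

2  (C1, C2 all integral)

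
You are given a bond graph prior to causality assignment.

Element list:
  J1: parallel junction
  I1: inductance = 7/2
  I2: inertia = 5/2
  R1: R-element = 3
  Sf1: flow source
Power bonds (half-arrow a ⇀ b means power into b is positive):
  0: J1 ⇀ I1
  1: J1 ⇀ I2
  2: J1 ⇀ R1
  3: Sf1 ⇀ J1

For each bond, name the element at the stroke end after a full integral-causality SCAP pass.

bond 0 stroke→I1
bond 1 stroke→I2
bond 2 stroke→J1
bond 3 stroke→Sf1

b3 stroke at Sf1  (Sf1 (Sf) sets flow on bond)
b0 stroke at I1  (I1 outputs flow p/I1)
b1 stroke at I2  (I2: I, integral causality)
b2 stroke at J1  (closing 0-jn rule on J1)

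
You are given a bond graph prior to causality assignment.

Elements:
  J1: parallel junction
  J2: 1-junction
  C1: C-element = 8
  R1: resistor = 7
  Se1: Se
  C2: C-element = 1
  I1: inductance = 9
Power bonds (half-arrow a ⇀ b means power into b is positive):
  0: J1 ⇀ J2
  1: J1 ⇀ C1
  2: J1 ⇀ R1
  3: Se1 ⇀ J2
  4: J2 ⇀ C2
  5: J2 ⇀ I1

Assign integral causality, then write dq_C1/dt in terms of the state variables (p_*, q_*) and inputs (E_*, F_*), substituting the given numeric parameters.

dq_C1/dt = -p_I1/9 - q_C1/56

#3 stroke at J2  (Se1 (Se) sets effort on bond)
#1 stroke at J1  (C1: C, integral causality)
#0 stroke at J2  (0-jn J1 has e-setter on 1)
#2 stroke at R1  (J1 effort already set via bond 1)
#4 stroke at J2  (prefer integral on C2)
#5 stroke at I1  (only one flow-in slot at J2)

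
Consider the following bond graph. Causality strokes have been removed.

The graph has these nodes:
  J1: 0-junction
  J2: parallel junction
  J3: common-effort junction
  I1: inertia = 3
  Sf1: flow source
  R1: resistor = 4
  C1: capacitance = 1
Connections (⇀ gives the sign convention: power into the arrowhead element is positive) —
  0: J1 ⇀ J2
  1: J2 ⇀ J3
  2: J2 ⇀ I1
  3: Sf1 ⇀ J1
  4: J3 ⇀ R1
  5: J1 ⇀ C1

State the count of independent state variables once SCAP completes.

2  (C1, I1 all integral)

β3 stroke at Sf1  (Sf1 fixes flow; stroke at Sf1)
β2 stroke at I1  (I1: I, integral causality)
β5 stroke at J1  (C1 integral (e out))
β0 stroke at J2  (common-e at J1 fixed by 5)
β1 stroke at J3  (J2 effort already set via bond 0)
β4 stroke at R1  (0-jn J3 has e-setter on 1)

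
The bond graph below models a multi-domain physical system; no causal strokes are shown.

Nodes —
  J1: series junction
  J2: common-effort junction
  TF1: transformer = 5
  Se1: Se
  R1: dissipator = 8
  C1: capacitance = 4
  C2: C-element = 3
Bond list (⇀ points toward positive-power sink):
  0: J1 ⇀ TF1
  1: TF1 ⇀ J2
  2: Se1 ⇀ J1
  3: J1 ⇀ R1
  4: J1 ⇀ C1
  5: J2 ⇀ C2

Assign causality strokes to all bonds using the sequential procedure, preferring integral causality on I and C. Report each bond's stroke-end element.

bond 2 stroke→J1  (Se1: effort source, stroke at far end)
bond 4 stroke→J1  (prefer integral on C1)
bond 5 stroke→J2  (prefer integral on C2)
bond 1 stroke→TF1  (J2 effort already set via bond 5)
bond 0 stroke→J1  (TF TF1: opposite of bond 1)
bond 3 stroke→R1  (only one flow-in slot at J1)

#0 |J1
#1 |TF1
#2 |J1
#3 |R1
#4 |J1
#5 |J2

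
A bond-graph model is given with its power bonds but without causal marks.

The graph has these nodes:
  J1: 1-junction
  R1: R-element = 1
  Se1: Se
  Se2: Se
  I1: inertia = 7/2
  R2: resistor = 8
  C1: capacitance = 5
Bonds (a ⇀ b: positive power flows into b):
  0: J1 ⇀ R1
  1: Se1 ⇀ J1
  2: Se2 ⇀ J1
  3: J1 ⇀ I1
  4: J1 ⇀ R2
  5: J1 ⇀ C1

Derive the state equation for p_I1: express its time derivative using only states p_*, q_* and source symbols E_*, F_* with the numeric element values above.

b1 stroke at J1  (Se1: effort source, stroke at far end)
b2 stroke at J1  (source Se2 imposes e)
b3 stroke at I1  (prefer integral on I1)
b0 stroke at J1  (J1: bond 3 brought flow, rest push out)
b4 stroke at J1  (J1: bond 3 brought flow, rest push out)
b5 stroke at J1  (common-f at J1 fixed by 3)

dp_I1/dt = E_Se1 + E_Se2 - 18*p_I1/7 - q_C1/5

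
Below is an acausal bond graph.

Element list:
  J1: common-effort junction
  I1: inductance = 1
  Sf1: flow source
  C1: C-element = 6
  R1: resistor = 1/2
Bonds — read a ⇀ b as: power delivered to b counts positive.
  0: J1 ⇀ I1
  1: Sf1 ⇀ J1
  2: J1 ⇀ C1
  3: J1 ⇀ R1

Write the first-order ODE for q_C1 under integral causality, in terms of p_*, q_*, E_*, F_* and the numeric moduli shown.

dq_C1/dt = F_Sf1 - p_I1 - q_C1/3

bond 1 stroke at Sf1  (Sf1 (Sf) sets flow on bond)
bond 0 stroke at I1  (prefer integral on I1)
bond 2 stroke at J1  (prefer integral on C1)
bond 3 stroke at R1  (common-e at J1 fixed by 2)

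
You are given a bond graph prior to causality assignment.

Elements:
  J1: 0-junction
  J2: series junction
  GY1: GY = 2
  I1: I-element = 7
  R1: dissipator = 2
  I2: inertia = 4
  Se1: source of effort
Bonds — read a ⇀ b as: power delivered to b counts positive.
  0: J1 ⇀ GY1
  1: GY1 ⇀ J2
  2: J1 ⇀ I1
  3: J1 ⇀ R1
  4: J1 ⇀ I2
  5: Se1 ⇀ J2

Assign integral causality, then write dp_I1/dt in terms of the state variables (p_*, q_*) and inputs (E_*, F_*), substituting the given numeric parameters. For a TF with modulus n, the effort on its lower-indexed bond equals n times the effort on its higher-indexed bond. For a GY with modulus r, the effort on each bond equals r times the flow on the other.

dp_I1/dt = E_Se1 - 2*p_I1/7 - p_I2/2

b5 |J2  (source Se1 imposes e)
b1 |GY1  (closing 1-jn rule on J2)
b0 |GY1  (GY1 both-in/both-out from 1)
b2 |I1  (prefer integral on I1)
b4 |I2  (prefer integral on I2)
b3 |J1  (J1 needs exactly one e-in)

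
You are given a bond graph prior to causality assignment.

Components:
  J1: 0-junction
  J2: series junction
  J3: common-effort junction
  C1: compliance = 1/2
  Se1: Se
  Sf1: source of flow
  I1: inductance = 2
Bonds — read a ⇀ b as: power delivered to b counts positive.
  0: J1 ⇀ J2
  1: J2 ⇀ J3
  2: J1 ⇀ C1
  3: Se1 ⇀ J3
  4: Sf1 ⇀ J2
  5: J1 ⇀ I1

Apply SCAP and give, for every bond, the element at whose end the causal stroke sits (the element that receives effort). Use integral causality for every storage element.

#0 stroke at J2
#1 stroke at J2
#2 stroke at J1
#3 stroke at J3
#4 stroke at Sf1
#5 stroke at I1

β3 stroke at J3  (source Se1 imposes e)
β4 stroke at Sf1  (source Sf1 imposes f)
β0 stroke at J2  (common-f at J2 fixed by 4)
β1 stroke at J2  (common-f at J2 fixed by 4)
β2 stroke at J1  (C1 outputs effort q/C1)
β5 stroke at I1  (J1 effort already set via bond 2)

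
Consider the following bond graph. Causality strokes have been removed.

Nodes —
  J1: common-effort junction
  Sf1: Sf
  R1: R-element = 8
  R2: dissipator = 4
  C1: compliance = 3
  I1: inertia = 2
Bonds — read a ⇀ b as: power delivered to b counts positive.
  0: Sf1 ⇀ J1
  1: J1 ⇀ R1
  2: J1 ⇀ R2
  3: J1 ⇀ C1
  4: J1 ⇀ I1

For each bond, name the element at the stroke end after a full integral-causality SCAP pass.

#0 →Sf1
#1 →R1
#2 →R2
#3 →J1
#4 →I1

bond 0 →Sf1  (Sf1 (Sf) sets flow on bond)
bond 3 →J1  (C1 outputs effort q/C1)
bond 1 →R1  (0-jn J1 has e-setter on 3)
bond 2 →R2  (J1: bond 3 brought effort, rest push out)
bond 4 →I1  (J1 effort already set via bond 3)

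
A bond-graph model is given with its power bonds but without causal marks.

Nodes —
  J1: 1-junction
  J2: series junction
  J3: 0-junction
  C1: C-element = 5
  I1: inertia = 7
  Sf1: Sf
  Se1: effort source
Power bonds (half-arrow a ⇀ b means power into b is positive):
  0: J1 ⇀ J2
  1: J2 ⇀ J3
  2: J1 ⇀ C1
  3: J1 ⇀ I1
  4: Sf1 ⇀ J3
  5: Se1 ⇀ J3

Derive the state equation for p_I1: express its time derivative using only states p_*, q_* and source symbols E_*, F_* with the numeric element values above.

β4 stroke→Sf1  (Sf1: flow source, stroke at near end)
β5 stroke→J3  (Se1 (Se) sets effort on bond)
β1 stroke→J2  (J3: bond 5 brought effort, rest push out)
β0 stroke→J1  (J2: last free bond brings flow in)
β2 stroke→J1  (C1 integral (e out))
β3 stroke→I1  (J1: last free bond brings flow in)

dp_I1/dt = -E_Se1 - q_C1/5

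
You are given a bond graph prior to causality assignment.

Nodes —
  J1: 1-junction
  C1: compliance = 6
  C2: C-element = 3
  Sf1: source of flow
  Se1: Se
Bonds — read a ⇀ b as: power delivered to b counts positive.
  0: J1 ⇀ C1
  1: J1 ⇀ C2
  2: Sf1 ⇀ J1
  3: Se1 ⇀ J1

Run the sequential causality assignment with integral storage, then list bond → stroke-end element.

bond 0 |J1
bond 1 |J1
bond 2 |Sf1
bond 3 |J1

b2 →Sf1  (source Sf1 imposes f)
b3 →J1  (Se1: effort source, stroke at far end)
b0 →J1  (1-jn J1 has f-setter on 2)
b1 →J1  (common-f at J1 fixed by 2)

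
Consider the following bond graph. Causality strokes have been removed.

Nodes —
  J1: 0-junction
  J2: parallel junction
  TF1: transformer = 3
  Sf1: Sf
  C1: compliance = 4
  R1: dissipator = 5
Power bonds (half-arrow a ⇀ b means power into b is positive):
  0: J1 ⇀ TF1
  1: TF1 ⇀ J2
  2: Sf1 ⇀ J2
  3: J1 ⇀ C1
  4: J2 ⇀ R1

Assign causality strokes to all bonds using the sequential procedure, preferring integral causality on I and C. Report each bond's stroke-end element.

#2 →Sf1  (source Sf1 imposes f)
#3 →J1  (C1 integral (e out))
#0 →TF1  (common-e at J1 fixed by 3)
#1 →J2  (TF1: transformer flips bond 0)
#4 →R1  (J2: bond 1 brought effort, rest push out)

bond 0 →TF1
bond 1 →J2
bond 2 →Sf1
bond 3 →J1
bond 4 →R1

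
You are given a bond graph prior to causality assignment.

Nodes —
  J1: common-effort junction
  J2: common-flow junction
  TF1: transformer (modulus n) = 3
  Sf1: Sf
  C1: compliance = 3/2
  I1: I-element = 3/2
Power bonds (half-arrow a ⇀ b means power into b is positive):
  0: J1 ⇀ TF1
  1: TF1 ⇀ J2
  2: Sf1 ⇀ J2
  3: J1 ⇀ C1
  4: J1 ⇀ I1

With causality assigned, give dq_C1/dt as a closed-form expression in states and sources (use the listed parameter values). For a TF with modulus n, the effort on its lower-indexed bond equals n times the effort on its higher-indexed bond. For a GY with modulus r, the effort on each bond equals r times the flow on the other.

dq_C1/dt = -F_Sf1/3 - 2*p_I1/3

bond 2 stroke at Sf1  (Sf1 fixes flow; stroke at Sf1)
bond 1 stroke at J2  (J2: bond 2 brought flow, rest push out)
bond 0 stroke at TF1  (through TF1, causality passes straight; one stroke at TF1)
bond 3 stroke at J1  (C1: C, integral causality)
bond 4 stroke at I1  (0-jn J1 has e-setter on 3)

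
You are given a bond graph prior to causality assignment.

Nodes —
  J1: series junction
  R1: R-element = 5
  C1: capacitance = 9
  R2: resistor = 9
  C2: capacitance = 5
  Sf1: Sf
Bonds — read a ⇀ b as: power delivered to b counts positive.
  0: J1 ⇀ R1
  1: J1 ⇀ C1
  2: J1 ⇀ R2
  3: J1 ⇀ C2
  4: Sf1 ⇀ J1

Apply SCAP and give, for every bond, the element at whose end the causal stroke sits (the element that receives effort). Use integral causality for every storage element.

β0 stroke at J1
β1 stroke at J1
β2 stroke at J1
β3 stroke at J1
β4 stroke at Sf1

bond 4 stroke at Sf1  (Sf1 fixes flow; stroke at Sf1)
bond 0 stroke at J1  (1-jn J1 has f-setter on 4)
bond 1 stroke at J1  (J1: bond 4 brought flow, rest push out)
bond 2 stroke at J1  (common-f at J1 fixed by 4)
bond 3 stroke at J1  (1-jn J1 has f-setter on 4)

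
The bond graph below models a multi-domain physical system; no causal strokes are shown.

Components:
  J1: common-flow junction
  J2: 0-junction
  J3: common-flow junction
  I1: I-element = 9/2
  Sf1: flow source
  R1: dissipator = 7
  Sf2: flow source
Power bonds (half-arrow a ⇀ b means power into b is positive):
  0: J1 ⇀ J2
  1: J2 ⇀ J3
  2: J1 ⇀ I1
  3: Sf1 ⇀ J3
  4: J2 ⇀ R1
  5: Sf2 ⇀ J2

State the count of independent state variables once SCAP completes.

1  (I1 all integral)

b3 stroke at Sf1  (source Sf1 imposes f)
b5 stroke at Sf2  (Sf2 fixes flow; stroke at Sf2)
b1 stroke at J3  (J3 flow already set via bond 3)
b2 stroke at I1  (I1 integral (f out))
b0 stroke at J1  (common-f at J1 fixed by 2)
b4 stroke at J2  (J2: last free bond brings effort in)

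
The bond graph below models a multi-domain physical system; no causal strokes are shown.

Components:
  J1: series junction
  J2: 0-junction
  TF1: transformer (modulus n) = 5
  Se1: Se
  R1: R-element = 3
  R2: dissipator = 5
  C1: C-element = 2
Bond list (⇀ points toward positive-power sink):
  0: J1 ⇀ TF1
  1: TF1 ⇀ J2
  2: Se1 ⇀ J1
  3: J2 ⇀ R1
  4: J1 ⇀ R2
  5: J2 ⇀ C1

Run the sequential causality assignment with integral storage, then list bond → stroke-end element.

bond 0 stroke→J1
bond 1 stroke→TF1
bond 2 stroke→J1
bond 3 stroke→R1
bond 4 stroke→R2
bond 5 stroke→J2

bond 2 stroke→J1  (source Se1 imposes e)
bond 5 stroke→J2  (C1 outputs effort q/C1)
bond 1 stroke→TF1  (0-jn J2 has e-setter on 5)
bond 3 stroke→R1  (0-jn J2 has e-setter on 5)
bond 0 stroke→J1  (through TF1, causality passes straight; one stroke at TF1)
bond 4 stroke→R2  (J1 needs exactly one f-in)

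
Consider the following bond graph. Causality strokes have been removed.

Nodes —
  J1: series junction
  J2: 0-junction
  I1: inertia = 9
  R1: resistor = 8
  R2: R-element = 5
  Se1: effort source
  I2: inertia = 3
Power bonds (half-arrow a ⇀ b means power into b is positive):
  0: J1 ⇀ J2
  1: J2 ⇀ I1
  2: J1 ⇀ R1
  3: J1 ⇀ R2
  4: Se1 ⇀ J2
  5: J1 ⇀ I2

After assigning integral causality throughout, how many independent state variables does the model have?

bond 4 →J2  (Se1 fixes effort; stroke away)
bond 0 →J1  (J2: bond 4 brought effort, rest push out)
bond 1 →I1  (common-e at J2 fixed by 4)
bond 5 →I2  (prefer integral on I2)
bond 2 →J1  (J1 flow already set via bond 5)
bond 3 →J1  (J1 flow already set via bond 5)

2  (I1, I2 all integral)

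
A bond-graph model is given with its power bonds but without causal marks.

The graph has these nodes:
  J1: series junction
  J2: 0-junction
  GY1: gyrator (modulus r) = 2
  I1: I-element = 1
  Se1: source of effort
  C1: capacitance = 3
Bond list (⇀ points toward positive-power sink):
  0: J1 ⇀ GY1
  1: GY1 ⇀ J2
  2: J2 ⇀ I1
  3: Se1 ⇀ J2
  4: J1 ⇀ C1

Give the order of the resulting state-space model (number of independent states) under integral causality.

#3 |J2  (Se1 fixes effort; stroke away)
#1 |GY1  (0-jn J2 has e-setter on 3)
#2 |I1  (J2: bond 3 brought effort, rest push out)
#0 |GY1  (GY GY1: same side as bond 1)
#4 |J1  (J1: bond 0 brought flow, rest push out)

2  (C1, I1 all integral)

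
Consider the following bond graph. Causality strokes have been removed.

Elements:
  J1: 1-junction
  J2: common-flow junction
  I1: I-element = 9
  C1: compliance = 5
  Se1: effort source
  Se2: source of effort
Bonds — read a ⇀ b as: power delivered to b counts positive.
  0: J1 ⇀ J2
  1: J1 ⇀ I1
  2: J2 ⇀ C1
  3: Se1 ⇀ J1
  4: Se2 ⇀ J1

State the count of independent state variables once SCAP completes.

bond 3 stroke→J1  (Se1 fixes effort; stroke away)
bond 4 stroke→J1  (source Se2 imposes e)
bond 1 stroke→I1  (I1: I, integral causality)
bond 0 stroke→J1  (1-jn J1 has f-setter on 1)
bond 2 stroke→J2  (J2 flow already set via bond 0)

2  (C1, I1 all integral)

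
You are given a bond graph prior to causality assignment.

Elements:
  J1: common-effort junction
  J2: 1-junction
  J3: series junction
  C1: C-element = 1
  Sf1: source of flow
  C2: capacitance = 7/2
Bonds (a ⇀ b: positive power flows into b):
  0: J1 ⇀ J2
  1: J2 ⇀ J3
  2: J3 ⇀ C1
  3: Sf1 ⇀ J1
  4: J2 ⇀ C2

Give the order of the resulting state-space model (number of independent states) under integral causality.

#3 stroke→Sf1  (Sf1 (Sf) sets flow on bond)
#0 stroke→J1  (J1: last free bond brings effort in)
#1 stroke→J2  (J2 flow already set via bond 0)
#4 stroke→J2  (1-jn J2 has f-setter on 0)
#2 stroke→J3  (common-f at J3 fixed by 1)

2  (C1, C2 all integral)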